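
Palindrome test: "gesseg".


Word: "gesseg"
Reversed: "gesseg"
Forward == Backward? gesseg == gesseg
Palindrome = Yes


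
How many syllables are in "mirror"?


Word: "mirror"
Syllable breakdown: mir · ror
Counting: 2 parts
= 2 syllables


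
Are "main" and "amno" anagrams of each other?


Word 1: "main" → sorted: aimn
Word 2: "amno" → sorted: amno
Same letters? aimn != amno
Anagram = No


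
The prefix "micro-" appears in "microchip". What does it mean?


Prefix: micro-
Example: microchip (micro- + chip)
Meaning = small


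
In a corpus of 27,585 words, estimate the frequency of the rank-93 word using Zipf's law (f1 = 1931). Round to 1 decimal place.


Zipf's law: f(r) = f(1) / r
f(1) = 1931
f(93) = 1931 / 93
= 20.8 occurrences


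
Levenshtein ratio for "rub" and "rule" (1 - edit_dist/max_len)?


Word 1: "rub" (length 3)
Word 2: "rule" (length 4)
One optimal edit sequence:
  1. keep 'r'
  2. keep 'u'
  3. insert 'l'  (+1)
  4. substitute 'b' -> 'e'  (+1)
Edit distance = 2
Max length = max(3, 4) = 4
Similarity = 1 - 2/4
= 0.5000


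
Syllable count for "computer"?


Word: "computer"
Syllable breakdown: com / pu / ter
Counting: 3 parts
= 3 syllables


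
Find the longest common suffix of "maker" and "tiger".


Word 1: "maker"
Word 2: "tiger"
Comparing from end:
  Pos -1: 'r' == 'r'
  Pos -2: 'e' == 'e'
  Pos -3: 'k' != 'g' (stop)
LCS = "er" (length 2)


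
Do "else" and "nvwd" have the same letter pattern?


Pattern of "else": [0, 1, 2, 0]
Pattern of "nvwd": [0, 1, 2, 3]
Patterns do not match
Same pattern = No


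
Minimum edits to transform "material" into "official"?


Word 1: "material" (length 8)
Word 2: "official" (length 8)
One optimal edit sequence (insert/delete/substitute each cost 1):
  1. substitute 'm' -> 'o'  (+1)
  2. substitute 'a' -> 'f'  (+1)
  3. substitute 't' -> 'f'  (+1)
  4. substitute 'e' -> 'i'  (+1)
  5. substitute 'r' -> 'c'  (+1)
  6. keep 'i'
  7. keep 'a'
  8. keep 'l'
Total edit operations: 5
Edit distance = 5


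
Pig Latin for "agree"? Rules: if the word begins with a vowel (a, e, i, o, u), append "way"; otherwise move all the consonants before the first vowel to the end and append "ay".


Word: "agree"
Starts with vowel → add 'way'
Pig Latin = "agreeway"


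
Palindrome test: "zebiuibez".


Word: "zebiuibez"
Reversed: "zebiuibez"
Forward == Backward? zebiuibez == zebiuibez
Palindrome = Yes


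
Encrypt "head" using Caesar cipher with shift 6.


Word: "head"
Shift: 6
Each letter → (letter + shift) mod 26:
  'h' (7) + 6 = 13 → 'n'
  'e' (4) + 6 = 10 → 'k'
  'a' (0) + 6 = 6 → 'g'
  'd' (3) + 6 = 9 → 'j'
Result = "nkgj"


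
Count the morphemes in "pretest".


Word: "pretest"
Morphemes: pre- | test
Each morpheme carries meaning
= 2 morphemes


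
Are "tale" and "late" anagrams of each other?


Word 1: "tale" → sorted: aelt
Word 2: "late" → sorted: aelt
Same letters? aelt == aelt
Anagram = Yes


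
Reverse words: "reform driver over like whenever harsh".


Original: "reform driver over like whenever harsh"
Words (1..n): reform | driver | over | like | whenever | harsh
Reversed (n..1): harsh | whenever | like | over | driver | reform
Result = "harsh whenever like over driver reform"


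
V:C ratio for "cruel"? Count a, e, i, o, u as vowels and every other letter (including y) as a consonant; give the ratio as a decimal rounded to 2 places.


Word: "cruel"
Vowels (a,e,i,o,u): 2
Consonants: 3
Ratio = 2/3
= 0.67


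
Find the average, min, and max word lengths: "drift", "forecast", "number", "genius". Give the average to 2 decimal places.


Lengths: "drift"=5, "forecast"=8, "number"=6, "genius"=6
Sum = 25, Count = 4
Average = 25/4 = 6.25
= avg=6.25, min=5, max=8


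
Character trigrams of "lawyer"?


Word: "lawyer" (length 6)
Number of trigrams = 6 - 3 + 1 = 4
  Position 0: "law"
  Position 1: "awy"
  Position 2: "wye"
  Position 3: "yer"
Trigrams = "law", "awy", "wye", "yer"


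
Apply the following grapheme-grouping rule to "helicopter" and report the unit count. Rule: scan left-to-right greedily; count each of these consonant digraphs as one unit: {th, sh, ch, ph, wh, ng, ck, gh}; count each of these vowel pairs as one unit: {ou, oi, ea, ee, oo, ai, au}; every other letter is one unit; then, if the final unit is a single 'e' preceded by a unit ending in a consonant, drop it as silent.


Word: "helicopter" (10 letters)
Left-to-right scan:
  [1] 'h' (letter)
  [2] 'e' (letter)
  [3] 'l' (letter)
  [4] 'i' (letter)
  [5] 'c' (letter)
  [6] 'o' (letter)
  [7] 'p' (letter)
  [8] 't' (letter)
  [9] 'e' (letter)
  [10] 'r' (letter)
Units from scan: 10
Sound units = 10 units


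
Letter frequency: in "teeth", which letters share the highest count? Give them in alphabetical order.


Word: "teeth"
Letter counts:
  'e': 2
  'h': 1
  't': 2
Maximum count = 2
Most frequent = 'e', 't' (2 times each)


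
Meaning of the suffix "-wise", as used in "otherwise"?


Suffix: -wise
Example: otherwise = other + -wise
Meaning = in the manner of


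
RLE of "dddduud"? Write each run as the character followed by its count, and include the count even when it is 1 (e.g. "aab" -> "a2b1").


String: "dddduud"
Scanning for consecutive runs:
  'd' x 4
  'u' x 2
  'd' x 1
RLE = "d4u2d1"


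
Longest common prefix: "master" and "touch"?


Word 1: "master"
Word 2: "touch"
Comparing from start:
  Pos 0: 'm' != 't' (stop)
LCP = "" (length 0)


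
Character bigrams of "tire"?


Word: "tire" (length 4)
Number of bigrams = 4 - 2 + 1 = 3
  Position 0: "ti"
  Position 1: "ir"
  Position 2: "re"
Bigrams = "ti", "ir", "re"


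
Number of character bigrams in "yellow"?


Word: "yellow" (length 6)
Number of 2-grams = length - 2 + 1 = 6 - 2 + 1
= 5


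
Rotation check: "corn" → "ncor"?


Word: "corn", Candidate: "ncor"
Method: check if candidate is substring of word+word
"corncorn" contains "ncor"? Yes
Is rotation = Yes


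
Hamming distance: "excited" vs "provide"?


Comparing character by character (same length = 7):
  Pos 0: 'e' vs 'p' !=
  Pos 1: 'x' vs 'r' !=
  Pos 2: 'c' vs 'o' !=
  Pos 3: 'i' vs 'v' !=
  Pos 4: 't' vs 'i' !=
  Pos 5: 'e' vs 'd' !=
  Pos 6: 'd' vs 'e' !=
Hamming distance = 7


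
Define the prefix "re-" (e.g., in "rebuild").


Prefix: re-
Example: rebuild = re- + build
Meaning = again


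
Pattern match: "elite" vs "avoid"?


Pattern of "elite": [0, 1, 2, 3, 0]
Pattern of "avoid": [0, 1, 2, 3, 4]
Patterns do not match
Same pattern = No


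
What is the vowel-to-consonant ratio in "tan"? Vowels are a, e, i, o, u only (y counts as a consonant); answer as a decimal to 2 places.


Word: "tan"
Vowels (a,e,i,o,u): 1
Consonants: 2
Ratio = 1/2
= 0.50


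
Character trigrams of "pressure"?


Word: "pressure" (length 8)
Number of trigrams = 8 - 3 + 1 = 6
  Position 0: "pre"
  Position 1: "res"
  Position 2: "ess"
  Position 3: "ssu"
  Position 4: "sur"
  Position 5: "ure"
Trigrams = "pre", "res", "ess", "ssu", "sur", "ure"


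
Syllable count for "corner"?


Word: "corner"
Syllable breakdown: cor-ner
Counting: 2 parts
= 2 syllables


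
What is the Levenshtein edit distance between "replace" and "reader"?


Word 1: "replace" (length 7)
Word 2: "reader" (length 6)
One optimal edit sequence (insert/delete/substitute each cost 1):
  1. keep 'r'
  2. keep 'e'
  3. delete 'p'  (+1)
  4. delete 'l'  (+1)
  5. keep 'a'
  6. substitute 'c' -> 'd'  (+1)
  7. keep 'e'
  8. insert 'r'  (+1)
Total edit operations: 4
Edit distance = 4


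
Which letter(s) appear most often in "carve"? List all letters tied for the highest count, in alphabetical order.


Word: "carve"
Letter counts:
  'a': 1
  'c': 1
  'e': 1
  'r': 1
  'v': 1
Maximum count = 1
Most frequent = 'a', 'c', 'e', 'r', 'v' (1 time each)


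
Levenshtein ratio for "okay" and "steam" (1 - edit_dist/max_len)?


Word 1: "okay" (length 4)
Word 2: "steam" (length 5)
One optimal edit sequence:
  1. insert 's'  (+1)
  2. substitute 'o' -> 't'  (+1)
  3. substitute 'k' -> 'e'  (+1)
  4. keep 'a'
  5. substitute 'y' -> 'm'  (+1)
Edit distance = 4
Max length = max(4, 5) = 5
Similarity = 1 - 4/5
= 0.2000


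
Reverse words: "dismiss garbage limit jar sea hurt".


Original: "dismiss garbage limit jar sea hurt"
Words (1..n): dismiss | garbage | limit | jar | sea | hurt
Reversed (n..1): hurt | sea | jar | limit | garbage | dismiss
Result = "hurt sea jar limit garbage dismiss"


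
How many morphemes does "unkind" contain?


Word: "unkind"
Morphemes: un- | kind
Each morpheme carries meaning
= 2 morphemes


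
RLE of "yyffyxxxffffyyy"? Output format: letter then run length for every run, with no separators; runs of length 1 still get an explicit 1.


String: "yyffyxxxffffyyy"
Scanning for consecutive runs:
  'y' x 2
  'f' x 2
  'y' x 1
  'x' x 3
  'f' x 4
  'y' x 3
RLE = "y2f2y1x3f4y3"


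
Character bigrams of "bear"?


Word: "bear" (length 4)
Number of bigrams = 4 - 2 + 1 = 3
  Position 0: "be"
  Position 1: "ea"
  Position 2: "ar"
Bigrams = "be", "ea", "ar"


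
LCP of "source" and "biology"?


Word 1: "source"
Word 2: "biology"
Comparing from start:
  Pos 0: 's' != 'b' (stop)
LCP = "" (length 0)


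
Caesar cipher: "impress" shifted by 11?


Word: "impress"
Shift: 11
Each letter → (letter + shift) mod 26:
  'i' (8) + 11 = 19 → 't'
  'm' (12) + 11 = 23 → 'x'
  'p' (15) + 11 = 0 → 'a'
  'r' (17) + 11 = 2 → 'c'
  'e' (4) + 11 = 15 → 'p'
  's' (18) + 11 = 3 → 'd'
  's' (18) + 11 = 3 → 'd'
Result = "txacpdd"


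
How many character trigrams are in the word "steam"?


Word: "steam" (length 5)
Number of 3-grams = length - 3 + 1 = 5 - 3 + 1
= 3


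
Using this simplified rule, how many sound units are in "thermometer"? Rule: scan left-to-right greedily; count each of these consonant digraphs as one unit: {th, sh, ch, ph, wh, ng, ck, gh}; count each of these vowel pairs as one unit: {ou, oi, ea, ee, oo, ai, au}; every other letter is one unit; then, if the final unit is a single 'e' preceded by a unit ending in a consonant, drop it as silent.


Word: "thermometer" (11 letters)
Left-to-right scan:
  [1] 'th' (digraph)
  [2] 'e' (letter)
  [3] 'r' (letter)
  [4] 'm' (letter)
  [5] 'o' (letter)
  [6] 'm' (letter)
  [7] 'e' (letter)
  [8] 't' (letter)
  [9] 'e' (letter)
  [10] 'r' (letter)
Units from scan: 10
Sound units = 10 units


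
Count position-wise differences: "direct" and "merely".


Comparing character by character (same length = 6):
  Pos 0: 'd' vs 'm' !=
  Pos 1: 'i' vs 'e' !=
  Pos 2: 'r' vs 'r' =
  Pos 3: 'e' vs 'e' =
  Pos 4: 'c' vs 'l' !=
  Pos 5: 't' vs 'y' !=
Hamming distance = 4


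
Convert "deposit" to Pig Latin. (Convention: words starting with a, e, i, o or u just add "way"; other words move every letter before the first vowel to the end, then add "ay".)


Word: "deposit"
Starts with consonant(s) → move to end, add 'ay'
Consonant cluster: "d"
Pig Latin = "epositday"


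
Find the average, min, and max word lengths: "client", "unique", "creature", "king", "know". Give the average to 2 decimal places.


Lengths: "client"=6, "unique"=6, "creature"=8, "king"=4, "know"=4
Sum = 28, Count = 5
Average = 28/5 = 5.60
= avg=5.60, min=4, max=8


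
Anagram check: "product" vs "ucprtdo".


Word 1: "product" → sorted: cdoprtu
Word 2: "ucprtdo" → sorted: cdoprtu
Same letters? cdoprtu == cdoprtu
Anagram = Yes


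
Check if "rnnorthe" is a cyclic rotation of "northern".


Word: "northern", Candidate: "rnnorthe"
Method: check if candidate is substring of word+word
"northernnorthern" contains "rnnorthe"? Yes
Is rotation = Yes


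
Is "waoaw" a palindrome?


Word: "waoaw"
Reversed: "waoaw"
Forward == Backward? waoaw == waoaw
Palindrome = Yes


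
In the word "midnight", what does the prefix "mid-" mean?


Prefix: mid-
As in: midnight -> mid- + night
Meaning = middle


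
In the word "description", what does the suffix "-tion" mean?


Suffix: -tion
Example: description (describe + -tion, with a spelling change)
Meaning = act or process


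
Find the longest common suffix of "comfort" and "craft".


Word 1: "comfort"
Word 2: "craft"
Comparing from end:
  Pos -1: 't' == 't'
  Pos -2: 'r' != 'f' (stop)
LCS = "t" (length 1)


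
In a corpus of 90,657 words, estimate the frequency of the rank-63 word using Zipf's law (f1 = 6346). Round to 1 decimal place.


Zipf's law: f(r) = f(1) / r
f(1) = 6346
f(63) = 6346 / 63
= 100.7 occurrences


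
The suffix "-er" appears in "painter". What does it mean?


Suffix: -er
Example: painter = paint + -er
Meaning = one who / more


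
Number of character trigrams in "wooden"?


Word: "wooden" (length 6)
Number of 3-grams = length - 3 + 1 = 6 - 3 + 1
= 4


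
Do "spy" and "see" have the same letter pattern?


Pattern of "spy": [0, 1, 2]
Pattern of "see": [0, 1, 1]
Patterns do not match
Same pattern = No


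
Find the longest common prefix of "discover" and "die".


Word 1: "discover"
Word 2: "die"
Comparing from start:
  Pos 0: 'd' == 'd'
  Pos 1: 'i' == 'i'
  Pos 2: 's' != 'e' (stop)
LCP = "di" (length 2)


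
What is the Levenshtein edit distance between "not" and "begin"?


Word 1: "not" (length 3)
Word 2: "begin" (length 5)
One optimal edit sequence (insert/delete/substitute each cost 1):
  1. insert 'b'  (+1)
  2. insert 'e'  (+1)
  3. substitute 'n' -> 'g'  (+1)
  4. substitute 'o' -> 'i'  (+1)
  5. substitute 't' -> 'n'  (+1)
Total edit operations: 5
Edit distance = 5


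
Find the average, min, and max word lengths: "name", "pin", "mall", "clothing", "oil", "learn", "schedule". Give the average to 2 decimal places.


Lengths: "name"=4, "pin"=3, "mall"=4, "clothing"=8, "oil"=3, "learn"=5, "schedule"=8
Sum = 35, Count = 7
Average = 35/7 = 5.00
= avg=5.00, min=3, max=8


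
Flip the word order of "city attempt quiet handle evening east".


Original: "city attempt quiet handle evening east"
Words (1..n): city | attempt | quiet | handle | evening | east
Reversed (n..1): east | evening | handle | quiet | attempt | city
Result = "east evening handle quiet attempt city"


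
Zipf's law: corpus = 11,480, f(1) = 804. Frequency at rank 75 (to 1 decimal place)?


Zipf's law: f(r) = f(1) / r
f(1) = 804
f(75) = 804 / 75
= 10.7 occurrences


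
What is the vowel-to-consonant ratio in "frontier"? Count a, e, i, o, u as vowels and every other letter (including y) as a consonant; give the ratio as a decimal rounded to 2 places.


Word: "frontier"
Vowels (a,e,i,o,u): 3
Consonants: 5
Ratio = 3/5
= 0.60


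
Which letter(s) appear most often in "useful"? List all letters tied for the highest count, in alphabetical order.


Word: "useful"
Letter counts:
  'e': 1
  'f': 1
  'l': 1
  's': 1
  'u': 2
Maximum count = 2
Most frequent = 'u' (2 times each)


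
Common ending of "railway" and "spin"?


Word 1: "railway"
Word 2: "spin"
Comparing from end:
  Pos -1: 'y' != 'n' (stop)
LCS = "" (length 0)


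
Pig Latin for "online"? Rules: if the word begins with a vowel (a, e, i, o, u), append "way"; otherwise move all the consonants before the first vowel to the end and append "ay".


Word: "online"
Starts with vowel → add 'way'
Pig Latin = "onlineway"


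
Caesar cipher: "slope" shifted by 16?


Word: "slope"
Shift: 16
Each letter → (letter + shift) mod 26:
  's' (18) + 16 = 8 → 'i'
  'l' (11) + 16 = 1 → 'b'
  'o' (14) + 16 = 4 → 'e'
  'p' (15) + 16 = 5 → 'f'
  'e' (4) + 16 = 20 → 'u'
Result = "ibefu"


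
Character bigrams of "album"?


Word: "album" (length 5)
Number of bigrams = 5 - 2 + 1 = 4
  Position 0: "al"
  Position 1: "lb"
  Position 2: "bu"
  Position 3: "um"
Bigrams = "al", "lb", "bu", "um"


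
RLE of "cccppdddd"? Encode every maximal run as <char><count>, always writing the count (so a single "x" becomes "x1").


String: "cccppdddd"
Scanning for consecutive runs:
  'c' x 3
  'p' x 2
  'd' x 4
RLE = "c3p2d4"


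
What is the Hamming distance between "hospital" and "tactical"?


Comparing character by character (same length = 8):
  Pos 0: 'h' vs 't' !=
  Pos 1: 'o' vs 'a' !=
  Pos 2: 's' vs 'c' !=
  Pos 3: 'p' vs 't' !=
  Pos 4: 'i' vs 'i' =
  Pos 5: 't' vs 'c' !=
  Pos 6: 'a' vs 'a' =
  Pos 7: 'l' vs 'l' =
Hamming distance = 5


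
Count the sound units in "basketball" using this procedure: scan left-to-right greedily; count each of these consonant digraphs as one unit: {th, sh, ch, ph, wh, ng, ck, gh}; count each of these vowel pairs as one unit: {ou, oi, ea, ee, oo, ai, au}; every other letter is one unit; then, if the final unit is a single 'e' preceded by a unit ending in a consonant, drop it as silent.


Word: "basketball" (10 letters)
Left-to-right scan:
  [1] 'b' (letter)
  [2] 'a' (letter)
  [3] 's' (letter)
  [4] 'k' (letter)
  [5] 'e' (letter)
  [6] 't' (letter)
  [7] 'b' (letter)
  [8] 'a' (letter)
  [9] 'l' (letter)
  [10] 'l' (letter)
Units from scan: 10
Sound units = 10 units


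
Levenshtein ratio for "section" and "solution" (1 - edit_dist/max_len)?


Word 1: "section" (length 7)
Word 2: "solution" (length 8)
One optimal edit sequence:
  1. keep 's'
  2. insert 'o'  (+1)
  3. substitute 'e' -> 'l'  (+1)
  4. substitute 'c' -> 'u'  (+1)
  5. keep 't'
  6. keep 'i'
  7. keep 'o'
  8. keep 'n'
Edit distance = 3
Max length = max(7, 8) = 8
Similarity = 1 - 3/8
= 0.6250


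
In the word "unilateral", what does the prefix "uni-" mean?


Prefix: uni-
As in: unilateral -> uni- + lateral
Meaning = one


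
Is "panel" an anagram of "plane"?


Word 1: "plane" → sorted: aelnp
Word 2: "panel" → sorted: aelnp
Same letters? aelnp == aelnp
Anagram = Yes


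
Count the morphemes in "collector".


Word: "collector"
Morphemes: collect + -or
Each morpheme carries meaning
= 2 morphemes


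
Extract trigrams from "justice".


Word: "justice" (length 7)
Number of trigrams = 7 - 3 + 1 = 5
  Position 0: "jus"
  Position 1: "ust"
  Position 2: "sti"
  Position 3: "tic"
  Position 4: "ice"
Trigrams = "jus", "ust", "sti", "tic", "ice"


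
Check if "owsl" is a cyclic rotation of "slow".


Word: "slow", Candidate: "owsl"
Method: check if candidate is substring of word+word
"slowslow" contains "owsl"? Yes
Is rotation = Yes


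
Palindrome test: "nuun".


Word: "nuun"
Reversed: "nuun"
Forward == Backward? nuun == nuun
Palindrome = Yes


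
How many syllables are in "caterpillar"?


Word: "caterpillar"
Syllable breakdown: cat · er · pil · lar
Counting: 4 parts
= 4 syllables


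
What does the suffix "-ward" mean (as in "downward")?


Suffix: -ward
Example: downward (down + -ward)
Meaning = in the direction of


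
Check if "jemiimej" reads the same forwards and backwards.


Word: "jemiimej"
Reversed: "jemiimej"
Forward == Backward? jemiimej == jemiimej
Palindrome = Yes


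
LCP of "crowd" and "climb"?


Word 1: "crowd"
Word 2: "climb"
Comparing from start:
  Pos 0: 'c' == 'c'
  Pos 1: 'r' != 'l' (stop)
LCP = "c" (length 1)


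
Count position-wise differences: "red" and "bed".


Comparing character by character (same length = 3):
  Pos 0: 'r' vs 'b' !=
  Pos 1: 'e' vs 'e' =
  Pos 2: 'd' vs 'd' =
Hamming distance = 1


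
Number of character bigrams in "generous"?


Word: "generous" (length 8)
Number of 2-grams = length - 2 + 1 = 8 - 2 + 1
= 7


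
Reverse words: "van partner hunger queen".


Original: "van partner hunger queen"
Words (1..n): van | partner | hunger | queen
Reversed (n..1): queen | hunger | partner | van
Result = "queen hunger partner van"


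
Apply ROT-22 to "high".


Word: "high"
Shift: 22
Each letter → (letter + shift) mod 26:
  'h' (7) + 22 = 3 → 'd'
  'i' (8) + 22 = 4 → 'e'
  'g' (6) + 22 = 2 → 'c'
  'h' (7) + 22 = 3 → 'd'
Result = "decd"


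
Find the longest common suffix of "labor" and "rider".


Word 1: "labor"
Word 2: "rider"
Comparing from end:
  Pos -1: 'r' == 'r'
  Pos -2: 'o' != 'e' (stop)
LCS = "r" (length 1)


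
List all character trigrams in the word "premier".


Word: "premier" (length 7)
Number of trigrams = 7 - 3 + 1 = 5
  Position 0: "pre"
  Position 1: "rem"
  Position 2: "emi"
  Position 3: "mie"
  Position 4: "ier"
Trigrams = "pre", "rem", "emi", "mie", "ier"


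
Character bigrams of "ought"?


Word: "ought" (length 5)
Number of bigrams = 5 - 2 + 1 = 4
  Position 0: "ou"
  Position 1: "ug"
  Position 2: "gh"
  Position 3: "ht"
Bigrams = "ou", "ug", "gh", "ht"


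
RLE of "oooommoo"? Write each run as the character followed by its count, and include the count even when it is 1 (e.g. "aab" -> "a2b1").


String: "oooommoo"
Scanning for consecutive runs:
  'o' x 4
  'm' x 2
  'o' x 2
RLE = "o4m2o2"


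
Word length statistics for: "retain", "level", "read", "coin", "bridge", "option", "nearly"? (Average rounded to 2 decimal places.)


Lengths: "retain"=6, "level"=5, "read"=4, "coin"=4, "bridge"=6, "option"=6, "nearly"=6
Sum = 37, Count = 7
Average = 37/7 = 5.29
= avg=5.29, min=4, max=6


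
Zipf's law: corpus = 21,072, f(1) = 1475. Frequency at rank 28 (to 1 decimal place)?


Zipf's law: f(r) = f(1) / r
f(1) = 1475
f(28) = 1475 / 28
= 52.7 occurrences


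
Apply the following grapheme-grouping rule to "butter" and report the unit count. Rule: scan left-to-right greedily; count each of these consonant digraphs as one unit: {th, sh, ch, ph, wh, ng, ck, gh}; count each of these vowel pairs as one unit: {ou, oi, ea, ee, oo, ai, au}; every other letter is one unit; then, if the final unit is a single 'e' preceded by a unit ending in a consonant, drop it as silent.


Word: "butter" (6 letters)
Left-to-right scan:
  [1] 'b' (letter)
  [2] 'u' (letter)
  [3] 't' (letter)
  [4] 't' (letter)
  [5] 'e' (letter)
  [6] 'r' (letter)
Units from scan: 6
Sound units = 6 units


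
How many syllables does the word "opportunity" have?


Word: "opportunity"
Syllable breakdown: op | por | tu | ni | ty
Counting: 5 parts
= 5 syllables


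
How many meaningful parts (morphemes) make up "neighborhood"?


Word: "neighborhood"
Morphemes: neighbor / -hood
Each morpheme carries meaning
= 2 morphemes


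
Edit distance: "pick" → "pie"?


Word 1: "pick" (length 4)
Word 2: "pie" (length 3)
One optimal edit sequence (insert/delete/substitute each cost 1):
  1. keep 'p'
  2. keep 'i'
  3. delete 'c'  (+1)
  4. substitute 'k' -> 'e'  (+1)
Total edit operations: 2
Edit distance = 2


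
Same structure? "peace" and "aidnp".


Pattern of "peace": [0, 1, 2, 3, 1]
Pattern of "aidnp": [0, 1, 2, 3, 4]
Patterns do not match
Same pattern = No


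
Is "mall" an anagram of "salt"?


Word 1: "salt" → sorted: alst
Word 2: "mall" → sorted: allm
Same letters? alst != allm
Anagram = No


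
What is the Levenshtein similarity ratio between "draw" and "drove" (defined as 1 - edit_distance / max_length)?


Word 1: "draw" (length 4)
Word 2: "drove" (length 5)
One optimal edit sequence:
  1. keep 'd'
  2. keep 'r'
  3. insert 'o'  (+1)
  4. substitute 'a' -> 'v'  (+1)
  5. substitute 'w' -> 'e'  (+1)
Edit distance = 3
Max length = max(4, 5) = 5
Similarity = 1 - 3/5
= 0.4000


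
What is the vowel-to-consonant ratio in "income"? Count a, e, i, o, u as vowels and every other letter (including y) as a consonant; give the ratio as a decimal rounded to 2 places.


Word: "income"
Vowels (a,e,i,o,u): 3
Consonants: 3
Ratio = 3/3
= 1.00


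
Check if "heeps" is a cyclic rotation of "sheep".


Word: "sheep", Candidate: "heeps"
Method: check if candidate is substring of word+word
"sheepsheep" contains "heeps"? Yes
Is rotation = Yes


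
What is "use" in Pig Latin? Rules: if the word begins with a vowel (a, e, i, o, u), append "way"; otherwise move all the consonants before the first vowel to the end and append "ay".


Word: "use"
Starts with vowel → add 'way'
Pig Latin = "useway"


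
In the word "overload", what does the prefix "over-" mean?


Prefix: over-
As in: overload -> over- + load
Meaning = excessive


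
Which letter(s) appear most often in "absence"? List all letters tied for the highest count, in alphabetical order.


Word: "absence"
Letter counts:
  'a': 1
  'b': 1
  'c': 1
  'e': 2
  'n': 1
  's': 1
Maximum count = 2
Most frequent = 'e' (2 times each)


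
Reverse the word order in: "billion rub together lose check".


Original: "billion rub together lose check"
Words (1..n): billion | rub | together | lose | check
Reversed (n..1): check | lose | together | rub | billion
Result = "check lose together rub billion"


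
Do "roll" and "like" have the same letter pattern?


Pattern of "roll": [0, 1, 2, 2]
Pattern of "like": [0, 1, 2, 3]
Patterns do not match
Same pattern = No


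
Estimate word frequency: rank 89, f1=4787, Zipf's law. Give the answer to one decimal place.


Zipf's law: f(r) = f(1) / r
f(1) = 4787
f(89) = 4787 / 89
= 53.8 occurrences


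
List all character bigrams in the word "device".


Word: "device" (length 6)
Number of bigrams = 6 - 2 + 1 = 5
  Position 0: "de"
  Position 1: "ev"
  Position 2: "vi"
  Position 3: "ic"
  Position 4: "ce"
Bigrams = "de", "ev", "vi", "ic", "ce"


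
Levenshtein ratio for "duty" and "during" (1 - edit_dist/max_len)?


Word 1: "duty" (length 4)
Word 2: "during" (length 6)
One optimal edit sequence:
  1. keep 'd'
  2. keep 'u'
  3. insert 'r'  (+1)
  4. insert 'i'  (+1)
  5. substitute 't' -> 'n'  (+1)
  6. substitute 'y' -> 'g'  (+1)
Edit distance = 4
Max length = max(4, 6) = 6
Similarity = 1 - 4/6
= 0.3333


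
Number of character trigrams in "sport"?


Word: "sport" (length 5)
Number of 3-grams = length - 3 + 1 = 5 - 3 + 1
= 3


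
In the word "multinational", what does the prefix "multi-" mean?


Prefix: multi-
Example: multinational = multi- + national
Meaning = many


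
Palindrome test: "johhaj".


Word: "johhaj"
Reversed: "jahhoj"
Forward == Backward? johhaj != jahhoj
Palindrome = No


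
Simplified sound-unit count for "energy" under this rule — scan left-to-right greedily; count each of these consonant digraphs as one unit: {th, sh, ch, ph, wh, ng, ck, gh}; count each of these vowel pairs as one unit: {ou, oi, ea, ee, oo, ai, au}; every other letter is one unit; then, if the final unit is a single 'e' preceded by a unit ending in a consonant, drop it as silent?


Word: "energy" (6 letters)
Left-to-right scan:
  [1] 'e' (letter)
  [2] 'n' (letter)
  [3] 'e' (letter)
  [4] 'r' (letter)
  [5] 'g' (letter)
  [6] 'y' (letter)
Units from scan: 6
Sound units = 6 units


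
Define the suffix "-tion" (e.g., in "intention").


Suffix: -tion
Example: intention = intend + -tion, with a spelling change
Meaning = act or process


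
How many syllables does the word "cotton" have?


Word: "cotton"
Syllable breakdown: cot-ton
Counting: 2 parts
= 2 syllables


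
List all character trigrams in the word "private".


Word: "private" (length 7)
Number of trigrams = 7 - 3 + 1 = 5
  Position 0: "pri"
  Position 1: "riv"
  Position 2: "iva"
  Position 3: "vat"
  Position 4: "ate"
Trigrams = "pri", "riv", "iva", "vat", "ate"


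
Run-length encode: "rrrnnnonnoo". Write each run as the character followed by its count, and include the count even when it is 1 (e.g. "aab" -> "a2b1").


String: "rrrnnnonnoo"
Scanning for consecutive runs:
  'r' x 3
  'n' x 3
  'o' x 1
  'n' x 2
  'o' x 2
RLE = "r3n3o1n2o2"


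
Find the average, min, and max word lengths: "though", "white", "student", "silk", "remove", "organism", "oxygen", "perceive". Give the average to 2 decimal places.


Lengths: "though"=6, "white"=5, "student"=7, "silk"=4, "remove"=6, "organism"=8, "oxygen"=6, "perceive"=8
Sum = 50, Count = 8
Average = 50/8 = 6.25
= avg=6.25, min=4, max=8


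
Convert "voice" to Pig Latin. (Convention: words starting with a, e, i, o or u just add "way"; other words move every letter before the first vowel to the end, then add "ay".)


Word: "voice"
Starts with consonant(s) → move to end, add 'ay'
Consonant cluster: "v"
Pig Latin = "oicevay"


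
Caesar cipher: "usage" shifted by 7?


Word: "usage"
Shift: 7
Each letter → (letter + shift) mod 26:
  'u' (20) + 7 = 1 → 'b'
  's' (18) + 7 = 25 → 'z'
  'a' (0) + 7 = 7 → 'h'
  'g' (6) + 7 = 13 → 'n'
  'e' (4) + 7 = 11 → 'l'
Result = "bzhnl"


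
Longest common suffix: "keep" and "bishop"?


Word 1: "keep"
Word 2: "bishop"
Comparing from end:
  Pos -1: 'p' == 'p'
  Pos -2: 'e' != 'o' (stop)
LCS = "p" (length 1)


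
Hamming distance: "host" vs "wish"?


Comparing character by character (same length = 4):
  Pos 0: 'h' vs 'w' !=
  Pos 1: 'o' vs 'i' !=
  Pos 2: 's' vs 's' =
  Pos 3: 't' vs 'h' !=
Hamming distance = 3


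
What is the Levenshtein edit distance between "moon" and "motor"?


Word 1: "moon" (length 4)
Word 2: "motor" (length 5)
One optimal edit sequence (insert/delete/substitute each cost 1):
  1. keep 'm'
  2. keep 'o'
  3. insert 't'  (+1)
  4. keep 'o'
  5. substitute 'n' -> 'r'  (+1)
Total edit operations: 2
Edit distance = 2


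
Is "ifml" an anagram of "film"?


Word 1: "film" → sorted: film
Word 2: "ifml" → sorted: film
Same letters? film == film
Anagram = Yes


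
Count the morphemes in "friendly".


Word: "friendly"
Morphemes: friend + -ly
Each morpheme carries meaning
= 2 morphemes


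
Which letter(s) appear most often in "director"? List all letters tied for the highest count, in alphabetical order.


Word: "director"
Letter counts:
  'c': 1
  'd': 1
  'e': 1
  'i': 1
  'o': 1
  'r': 2
  't': 1
Maximum count = 2
Most frequent = 'r' (2 times each)


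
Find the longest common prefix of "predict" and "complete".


Word 1: "predict"
Word 2: "complete"
Comparing from start:
  Pos 0: 'p' != 'c' (stop)
LCP = "" (length 0)


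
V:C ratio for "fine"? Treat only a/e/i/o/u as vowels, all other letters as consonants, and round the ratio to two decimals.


Word: "fine"
Vowels (a,e,i,o,u): 2
Consonants: 2
Ratio = 2/2
= 1.00


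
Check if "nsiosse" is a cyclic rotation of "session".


Word: "session", Candidate: "nsiosse"
Method: check if candidate is substring of word+word
"sessionsession" contains "nsiosse"? No
Is rotation = No


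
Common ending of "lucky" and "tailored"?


Word 1: "lucky"
Word 2: "tailored"
Comparing from end:
  Pos -1: 'y' != 'd' (stop)
LCS = "" (length 0)


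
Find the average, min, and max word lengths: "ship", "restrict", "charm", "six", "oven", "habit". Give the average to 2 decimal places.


Lengths: "ship"=4, "restrict"=8, "charm"=5, "six"=3, "oven"=4, "habit"=5
Sum = 29, Count = 6
Average = 29/6 = 4.83
= avg=4.83, min=3, max=8


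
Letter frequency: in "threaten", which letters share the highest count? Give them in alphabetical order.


Word: "threaten"
Letter counts:
  'a': 1
  'e': 2
  'h': 1
  'n': 1
  'r': 1
  't': 2
Maximum count = 2
Most frequent = 'e', 't' (2 times each)


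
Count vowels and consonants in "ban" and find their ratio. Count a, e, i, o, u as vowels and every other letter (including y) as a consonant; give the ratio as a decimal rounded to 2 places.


Word: "ban"
Vowels (a,e,i,o,u): 1
Consonants: 2
Ratio = 1/2
= 0.50


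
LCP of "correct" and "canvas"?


Word 1: "correct"
Word 2: "canvas"
Comparing from start:
  Pos 0: 'c' == 'c'
  Pos 1: 'o' != 'a' (stop)
LCP = "c" (length 1)


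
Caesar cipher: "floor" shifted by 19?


Word: "floor"
Shift: 19
Each letter → (letter + shift) mod 26:
  'f' (5) + 19 = 24 → 'y'
  'l' (11) + 19 = 4 → 'e'
  'o' (14) + 19 = 7 → 'h'
  'o' (14) + 19 = 7 → 'h'
  'r' (17) + 19 = 10 → 'k'
Result = "yehhk"


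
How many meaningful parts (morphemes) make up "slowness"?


Word: "slowness"
Morphemes: slow | -ness
Each morpheme carries meaning
= 2 morphemes


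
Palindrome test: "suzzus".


Word: "suzzus"
Reversed: "suzzus"
Forward == Backward? suzzus == suzzus
Palindrome = Yes


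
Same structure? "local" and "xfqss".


Pattern of "local": [0, 1, 2, 3, 0]
Pattern of "xfqss": [0, 1, 2, 3, 3]
Patterns do not match
Same pattern = No


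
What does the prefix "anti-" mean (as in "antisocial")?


Prefix: anti-
Example: antisocial (anti- + social)
Meaning = against


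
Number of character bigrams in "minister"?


Word: "minister" (length 8)
Number of 2-grams = length - 2 + 1 = 8 - 2 + 1
= 7


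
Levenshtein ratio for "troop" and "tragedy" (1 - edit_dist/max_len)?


Word 1: "troop" (length 5)
Word 2: "tragedy" (length 7)
One optimal edit sequence:
  1. keep 't'
  2. keep 'r'
  3. insert 'a'  (+1)
  4. insert 'g'  (+1)
  5. substitute 'o' -> 'e'  (+1)
  6. substitute 'o' -> 'd'  (+1)
  7. substitute 'p' -> 'y'  (+1)
Edit distance = 5
Max length = max(5, 7) = 7
Similarity = 1 - 5/7
= 0.2857


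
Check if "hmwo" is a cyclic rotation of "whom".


Word: "whom", Candidate: "hmwo"
Method: check if candidate is substring of word+word
"whomwhom" contains "hmwo"? No
Is rotation = No


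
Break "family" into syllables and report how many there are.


Word: "family"
Syllable breakdown: fam · i · ly
Counting: 3 parts
= 3 syllables


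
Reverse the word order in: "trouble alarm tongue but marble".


Original: "trouble alarm tongue but marble"
Words (1..n): trouble | alarm | tongue | but | marble
Reversed (n..1): marble | but | tongue | alarm | trouble
Result = "marble but tongue alarm trouble"


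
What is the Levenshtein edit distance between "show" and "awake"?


Word 1: "show" (length 4)
Word 2: "awake" (length 5)
One optimal edit sequence (insert/delete/substitute each cost 1):
  1. insert 'a'  (+1)
  2. substitute 's' -> 'w'  (+1)
  3. substitute 'h' -> 'a'  (+1)
  4. substitute 'o' -> 'k'  (+1)
  5. substitute 'w' -> 'e'  (+1)
Total edit operations: 5
Edit distance = 5


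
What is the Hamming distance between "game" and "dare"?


Comparing character by character (same length = 4):
  Pos 0: 'g' vs 'd' !=
  Pos 1: 'a' vs 'a' =
  Pos 2: 'm' vs 'r' !=
  Pos 3: 'e' vs 'e' =
Hamming distance = 2


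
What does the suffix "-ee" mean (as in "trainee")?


Suffix: -ee
As in: trainee -> train + -ee
Meaning = one who receives


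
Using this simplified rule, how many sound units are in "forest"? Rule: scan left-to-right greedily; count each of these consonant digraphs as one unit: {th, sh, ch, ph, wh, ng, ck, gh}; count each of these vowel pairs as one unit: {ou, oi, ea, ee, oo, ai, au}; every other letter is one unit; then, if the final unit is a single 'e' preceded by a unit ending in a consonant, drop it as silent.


Word: "forest" (6 letters)
Left-to-right scan:
  (1) 'f' (letter)
  (2) 'o' (letter)
  (3) 'r' (letter)
  (4) 'e' (letter)
  (5) 's' (letter)
  (6) 't' (letter)
Units from scan: 6
Sound units = 6 units


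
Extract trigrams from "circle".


Word: "circle" (length 6)
Number of trigrams = 6 - 3 + 1 = 4
  Position 0: "cir"
  Position 1: "irc"
  Position 2: "rcl"
  Position 3: "cle"
Trigrams = "cir", "irc", "rcl", "cle"


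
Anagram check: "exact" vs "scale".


Word 1: "exact" → sorted: acetx
Word 2: "scale" → sorted: acels
Same letters? acetx != acels
Anagram = No


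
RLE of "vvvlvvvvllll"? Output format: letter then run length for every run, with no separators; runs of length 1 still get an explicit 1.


String: "vvvlvvvvllll"
Scanning for consecutive runs:
  'v' x 3
  'l' x 1
  'v' x 4
  'l' x 4
RLE = "v3l1v4l4"


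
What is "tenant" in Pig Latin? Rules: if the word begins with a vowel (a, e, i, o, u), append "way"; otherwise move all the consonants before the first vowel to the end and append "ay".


Word: "tenant"
Starts with consonant(s) → move to end, add 'ay'
Consonant cluster: "t"
Pig Latin = "enanttay"


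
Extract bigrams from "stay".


Word: "stay" (length 4)
Number of bigrams = 4 - 2 + 1 = 3
  Position 0: "st"
  Position 1: "ta"
  Position 2: "ay"
Bigrams = "st", "ta", "ay"


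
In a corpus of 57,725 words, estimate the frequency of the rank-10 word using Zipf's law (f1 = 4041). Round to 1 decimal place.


Zipf's law: f(r) = f(1) / r
f(1) = 4041
f(10) = 4041 / 10
= 404.1 occurrences


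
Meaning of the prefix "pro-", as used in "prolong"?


Prefix: pro-
As in: prolong -> pro- + long
Meaning = forward / in favor of


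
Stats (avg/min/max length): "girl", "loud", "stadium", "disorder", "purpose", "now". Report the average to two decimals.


Lengths: "girl"=4, "loud"=4, "stadium"=7, "disorder"=8, "purpose"=7, "now"=3
Sum = 33, Count = 6
Average = 33/6 = 5.50
= avg=5.50, min=3, max=8


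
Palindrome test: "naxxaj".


Word: "naxxaj"
Reversed: "jaxxan"
Forward == Backward? naxxaj != jaxxan
Palindrome = No


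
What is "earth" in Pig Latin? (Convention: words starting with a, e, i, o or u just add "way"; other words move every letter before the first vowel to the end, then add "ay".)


Word: "earth"
Starts with vowel → add 'way'
Pig Latin = "earthway"


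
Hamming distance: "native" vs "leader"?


Comparing character by character (same length = 6):
  Pos 0: 'n' vs 'l' !=
  Pos 1: 'a' vs 'e' !=
  Pos 2: 't' vs 'a' !=
  Pos 3: 'i' vs 'd' !=
  Pos 4: 'v' vs 'e' !=
  Pos 5: 'e' vs 'r' !=
Hamming distance = 6


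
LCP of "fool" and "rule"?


Word 1: "fool"
Word 2: "rule"
Comparing from start:
  Pos 0: 'f' != 'r' (stop)
LCP = "" (length 0)


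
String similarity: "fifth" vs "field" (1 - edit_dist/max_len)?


Word 1: "fifth" (length 5)
Word 2: "field" (length 5)
One optimal edit sequence:
  1. keep 'f'
  2. keep 'i'
  3. substitute 'f' -> 'e'  (+1)
  4. substitute 't' -> 'l'  (+1)
  5. substitute 'h' -> 'd'  (+1)
Edit distance = 3
Max length = max(5, 5) = 5
Similarity = 1 - 3/5
= 0.4000


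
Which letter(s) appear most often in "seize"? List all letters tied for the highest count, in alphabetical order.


Word: "seize"
Letter counts:
  'e': 2
  'i': 1
  's': 1
  'z': 1
Maximum count = 2
Most frequent = 'e' (2 times each)


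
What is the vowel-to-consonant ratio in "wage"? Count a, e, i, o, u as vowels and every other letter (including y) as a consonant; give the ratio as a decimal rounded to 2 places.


Word: "wage"
Vowels (a,e,i,o,u): 2
Consonants: 2
Ratio = 2/2
= 1.00


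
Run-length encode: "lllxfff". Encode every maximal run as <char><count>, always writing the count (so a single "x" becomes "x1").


String: "lllxfff"
Scanning for consecutive runs:
  'l' x 3
  'x' x 1
  'f' x 3
RLE = "l3x1f3"


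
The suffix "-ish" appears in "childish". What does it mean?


Suffix: -ish
Example: childish = child + -ish
Meaning = somewhat / having the qualities of


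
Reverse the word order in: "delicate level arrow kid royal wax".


Original: "delicate level arrow kid royal wax"
Words (1..n): delicate | level | arrow | kid | royal | wax
Reversed (n..1): wax | royal | kid | arrow | level | delicate
Result = "wax royal kid arrow level delicate"


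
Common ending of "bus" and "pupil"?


Word 1: "bus"
Word 2: "pupil"
Comparing from end:
  Pos -1: 's' != 'l' (stop)
LCS = "" (length 0)


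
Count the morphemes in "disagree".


Word: "disagree"
Morphemes: dis- | agree
Each morpheme carries meaning
= 2 morphemes


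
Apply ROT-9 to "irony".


Word: "irony"
Shift: 9
Each letter → (letter + shift) mod 26:
  'i' (8) + 9 = 17 → 'r'
  'r' (17) + 9 = 0 → 'a'
  'o' (14) + 9 = 23 → 'x'
  'n' (13) + 9 = 22 → 'w'
  'y' (24) + 9 = 7 → 'h'
Result = "raxwh"


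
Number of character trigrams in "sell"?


Word: "sell" (length 4)
Number of 3-grams = length - 3 + 1 = 4 - 3 + 1
= 2


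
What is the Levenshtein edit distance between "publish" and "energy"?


Word 1: "publish" (length 7)
Word 2: "energy" (length 6)
One optimal edit sequence (insert/delete/substitute each cost 1):
  1. delete 'p'  (+1)
  2. substitute 'u' -> 'e'  (+1)
  3. substitute 'b' -> 'n'  (+1)
  4. substitute 'l' -> 'e'  (+1)
  5. substitute 'i' -> 'r'  (+1)
  6. substitute 's' -> 'g'  (+1)
  7. substitute 'h' -> 'y'  (+1)
Total edit operations: 7
Edit distance = 7
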